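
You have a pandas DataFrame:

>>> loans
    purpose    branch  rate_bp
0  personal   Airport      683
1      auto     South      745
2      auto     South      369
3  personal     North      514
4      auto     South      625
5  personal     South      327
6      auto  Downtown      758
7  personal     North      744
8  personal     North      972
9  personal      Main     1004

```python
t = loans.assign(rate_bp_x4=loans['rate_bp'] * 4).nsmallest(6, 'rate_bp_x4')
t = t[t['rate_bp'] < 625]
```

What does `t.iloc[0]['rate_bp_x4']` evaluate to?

1308

add column rate_bp_x4 = loans['rate_bp'] * 4:
    purpose    branch  rate_bp  rate_bp_x4
0  personal   Airport      683        2732
1      auto     South      745        2980
2      auto     South      369        1476
3  personal     North      514        2056
4      auto     South      625        2500
5  personal     South      327        1308
6      auto  Downtown      758        3032
7  personal     North      744        2976
8  personal     North      972        3888
9  personal      Main     1004        4016
take 6 rows with smallest rate_bp_x4:
    purpose   branch  rate_bp  rate_bp_x4
5  personal    South      327        1308
2      auto    South      369        1476
3  personal    North      514        2056
4      auto    South      625        2500
0  personal  Airport      683        2732
7  personal    North      744        2976
filter rows where rate_bp < 625:
    purpose branch  rate_bp  rate_bp_x4
5  personal  South      327        1308
2      auto  South      369        1476
3  personal  North      514        2056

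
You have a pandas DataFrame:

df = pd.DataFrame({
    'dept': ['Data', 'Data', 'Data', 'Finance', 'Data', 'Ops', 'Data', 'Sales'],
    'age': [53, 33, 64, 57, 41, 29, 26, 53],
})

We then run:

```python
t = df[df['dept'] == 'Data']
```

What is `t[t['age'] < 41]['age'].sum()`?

filter rows where dept == 'Data':
   dept  age
0  Data   53
1  Data   33
2  Data   64
4  Data   41
6  Data   26
filter rows where age < 41:
   dept  age
1  Data   33
6  Data   26
Reading off the sum of column 'age', we get 59.

59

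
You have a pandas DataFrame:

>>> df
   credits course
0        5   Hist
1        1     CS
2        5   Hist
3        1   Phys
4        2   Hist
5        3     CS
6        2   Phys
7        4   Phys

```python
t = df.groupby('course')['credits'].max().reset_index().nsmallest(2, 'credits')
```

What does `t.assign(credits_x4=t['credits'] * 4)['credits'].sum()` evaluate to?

7

group by course, max of credits:
course
CS      3
Hist    5
Phys    4
Name: credits, dtype: int64
reset_index():
  course  credits
0     CS        3
1   Hist        5
2   Phys        4
take 2 rows with smallest credits:
  course  credits
0     CS        3
2   Phys        4
add column credits_x4 = t['credits'] * 4:
  course  credits  credits_x4
0     CS        3          12
2   Phys        4          16
The sum of column 'credits' is 7.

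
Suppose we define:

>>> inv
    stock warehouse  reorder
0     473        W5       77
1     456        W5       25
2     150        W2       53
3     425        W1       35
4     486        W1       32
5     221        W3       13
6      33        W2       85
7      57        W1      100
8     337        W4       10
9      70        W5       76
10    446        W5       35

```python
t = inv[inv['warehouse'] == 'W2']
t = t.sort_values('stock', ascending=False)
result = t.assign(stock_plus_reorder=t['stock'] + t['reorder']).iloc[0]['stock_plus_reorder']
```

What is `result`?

filter rows where warehouse == 'W2':
   stock warehouse  reorder
2    150        W2       53
6     33        W2       85
sort by stock descending:
   stock warehouse  reorder
2    150        W2       53
6     33        W2       85
add column stock_plus_reorder = t['stock'] + t['reorder']:
   stock warehouse  reorder  stock_plus_reorder
2    150        W2       53                 203
6     33        W2       85                 118
Then the value at position 0, column 'stock_plus_reorder': 203

203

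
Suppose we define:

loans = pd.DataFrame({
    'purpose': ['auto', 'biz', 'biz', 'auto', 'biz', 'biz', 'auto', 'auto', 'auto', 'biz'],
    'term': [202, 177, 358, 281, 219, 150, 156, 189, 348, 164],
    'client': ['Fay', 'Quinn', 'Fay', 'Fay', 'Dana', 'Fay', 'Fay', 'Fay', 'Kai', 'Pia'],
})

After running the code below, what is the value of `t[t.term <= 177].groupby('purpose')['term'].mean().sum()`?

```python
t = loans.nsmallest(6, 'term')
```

319.666666667

take 6 rows with smallest term:
  purpose  term client
5     biz   150    Fay
6    auto   156    Fay
9     biz   164    Pia
1     biz   177  Quinn
7    auto   189    Fay
0    auto   202    Fay
filter rows where term <= 177:
  purpose  term client
5     biz   150    Fay
6    auto   156    Fay
9     biz   164    Pia
1     biz   177  Quinn
group by purpose, mean of term:
purpose
auto    156.000000
biz     163.666667
Name: term, dtype: float64
Then the sum of the resulting series: 319.666666667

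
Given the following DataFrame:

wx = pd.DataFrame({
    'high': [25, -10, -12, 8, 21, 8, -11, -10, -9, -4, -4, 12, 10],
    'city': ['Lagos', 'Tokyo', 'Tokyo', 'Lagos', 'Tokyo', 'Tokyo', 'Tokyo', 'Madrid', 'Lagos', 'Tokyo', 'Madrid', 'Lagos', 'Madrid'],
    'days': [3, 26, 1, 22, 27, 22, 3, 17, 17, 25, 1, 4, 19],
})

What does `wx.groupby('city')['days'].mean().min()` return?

group by city, mean of days:
city
Lagos     11.500000
Madrid    12.333333
Tokyo     17.333333
Name: days, dtype: float64

11.5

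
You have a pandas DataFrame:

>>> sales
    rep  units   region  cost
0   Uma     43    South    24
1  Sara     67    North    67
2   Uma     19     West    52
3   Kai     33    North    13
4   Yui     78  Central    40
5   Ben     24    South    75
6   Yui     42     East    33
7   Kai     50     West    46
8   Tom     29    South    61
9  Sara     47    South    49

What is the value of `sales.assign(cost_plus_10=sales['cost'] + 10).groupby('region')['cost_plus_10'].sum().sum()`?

560

add column cost_plus_10 = sales['cost'] + 10:
    rep  units   region  cost  cost_plus_10
0   Uma     43    South    24            34
1  Sara     67    North    67            77
2   Uma     19     West    52            62
3   Kai     33    North    13            23
4   Yui     78  Central    40            50
5   Ben     24    South    75            85
6   Yui     42     East    33            43
7   Kai     50     West    46            56
8   Tom     29    South    61            71
9  Sara     47    South    49            59
group by region, sum of cost_plus_10:
region
Central     50
East        43
North      100
South      249
West       118
Name: cost_plus_10, dtype: int64
Then the sum of the resulting series: 560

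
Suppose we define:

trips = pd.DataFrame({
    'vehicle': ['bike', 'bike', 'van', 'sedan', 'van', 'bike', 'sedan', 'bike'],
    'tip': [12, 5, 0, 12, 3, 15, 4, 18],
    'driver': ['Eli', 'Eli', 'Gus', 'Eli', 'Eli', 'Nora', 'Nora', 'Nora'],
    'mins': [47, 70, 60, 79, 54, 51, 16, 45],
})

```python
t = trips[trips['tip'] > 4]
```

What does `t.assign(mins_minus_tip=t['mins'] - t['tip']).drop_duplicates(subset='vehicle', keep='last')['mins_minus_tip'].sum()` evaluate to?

filter rows where tip > 4:
  vehicle  tip driver  mins
0    bike   12    Eli    47
1    bike    5    Eli    70
3   sedan   12    Eli    79
5    bike   15   Nora    51
7    bike   18   Nora    45
add column mins_minus_tip = t['mins'] - t['tip']:
  vehicle  tip driver  mins  mins_minus_tip
0    bike   12    Eli    47              35
1    bike    5    Eli    70              65
3   sedan   12    Eli    79              67
5    bike   15   Nora    51              36
7    bike   18   Nora    45              27
drop duplicate vehicle (keep=last):
  vehicle  tip driver  mins  mins_minus_tip
3   sedan   12    Eli    79              67
7    bike   18   Nora    45              27

94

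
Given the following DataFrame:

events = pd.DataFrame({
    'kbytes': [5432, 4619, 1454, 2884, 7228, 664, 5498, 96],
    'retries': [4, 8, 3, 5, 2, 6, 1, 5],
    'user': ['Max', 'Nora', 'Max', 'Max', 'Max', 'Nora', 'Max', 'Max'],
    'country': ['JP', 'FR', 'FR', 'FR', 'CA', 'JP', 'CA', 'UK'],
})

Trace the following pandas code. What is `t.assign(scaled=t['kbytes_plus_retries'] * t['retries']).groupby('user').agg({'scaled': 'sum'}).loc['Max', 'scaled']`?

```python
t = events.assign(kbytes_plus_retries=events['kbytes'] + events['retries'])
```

61024

add column kbytes_plus_retries = events['kbytes'] + events['retries']:
   kbytes  retries  user country  kbytes_plus_retries
0    5432        4   Max      JP                 5436
1    4619        8  Nora      FR                 4627
2    1454        3   Max      FR                 1457
3    2884        5   Max      FR                 2889
4    7228        2   Max      CA                 7230
5     664        6  Nora      JP                  670
6    5498        1   Max      CA                 5499
7      96        5   Max      UK                  101
add column scaled = t['kbytes_plus_retries'] * t['retries']:
   kbytes  retries  user country  kbytes_plus_retries  scaled
0    5432        4   Max      JP                 5436   21744
1    4619        8  Nora      FR                 4627   37016
2    1454        3   Max      FR                 1457    4371
3    2884        5   Max      FR                 2889   14445
4    7228        2   Max      CA                 7230   14460
5     664        6  Nora      JP                  670    4020
6    5498        1   Max      CA                 5499    5499
7      96        5   Max      UK                  101     505
group by user, sum of scaled:
      scaled
user        
Max    61024
Nora   41036
Reading off the value at row 'Max', column 'scaled', we get 61024.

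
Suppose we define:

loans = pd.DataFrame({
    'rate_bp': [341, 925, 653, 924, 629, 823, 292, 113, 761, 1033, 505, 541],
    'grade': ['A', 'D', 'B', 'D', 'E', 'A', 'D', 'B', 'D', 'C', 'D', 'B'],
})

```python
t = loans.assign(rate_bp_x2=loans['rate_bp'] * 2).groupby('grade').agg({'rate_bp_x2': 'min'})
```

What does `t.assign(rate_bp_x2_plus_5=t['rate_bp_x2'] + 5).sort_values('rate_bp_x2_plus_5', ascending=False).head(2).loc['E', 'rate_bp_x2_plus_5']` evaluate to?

add column rate_bp_x2 = loans['rate_bp'] * 2:
    rate_bp grade  rate_bp_x2
0       341     A         682
1       925     D        1850
2       653     B        1306
3       924     D        1848
4       629     E        1258
5       823     A        1646
6       292     D         584
7       113     B         226
8       761     D        1522
9      1033     C        2066
10      505     D        1010
11      541     B        1082
group by grade, min of rate_bp_x2:
       rate_bp_x2
grade            
A             682
B             226
C            2066
D             584
E            1258
add column rate_bp_x2_plus_5 = t['rate_bp_x2'] + 5:
       rate_bp_x2  rate_bp_x2_plus_5
grade                               
A             682                687
B             226                231
C            2066               2071
D             584                589
E            1258               1263
sort by rate_bp_x2_plus_5 descending:
       rate_bp_x2  rate_bp_x2_plus_5
grade                               
C            2066               2071
E            1258               1263
A             682                687
D             584                589
B             226                231
take first 2 rows:
       rate_bp_x2  rate_bp_x2_plus_5
grade                               
C            2066               2071
E            1258               1263
Reading off the value at row 'E', column 'rate_bp_x2_plus_5', we get 1263.

1263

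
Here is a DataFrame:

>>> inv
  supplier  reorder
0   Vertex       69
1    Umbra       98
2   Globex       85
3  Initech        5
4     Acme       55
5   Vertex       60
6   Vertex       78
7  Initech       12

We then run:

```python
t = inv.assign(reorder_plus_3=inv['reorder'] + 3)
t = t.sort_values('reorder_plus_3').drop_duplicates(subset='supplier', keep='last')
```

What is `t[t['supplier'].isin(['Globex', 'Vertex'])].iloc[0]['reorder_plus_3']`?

81

add column reorder_plus_3 = inv['reorder'] + 3:
  supplier  reorder  reorder_plus_3
0   Vertex       69              72
1    Umbra       98             101
2   Globex       85              88
3  Initech        5               8
4     Acme       55              58
5   Vertex       60              63
6   Vertex       78              81
7  Initech       12              15
sort by reorder_plus_3:
  supplier  reorder  reorder_plus_3
3  Initech        5               8
7  Initech       12              15
4     Acme       55              58
5   Vertex       60              63
0   Vertex       69              72
6   Vertex       78              81
2   Globex       85              88
1    Umbra       98             101
drop duplicate supplier (keep=last):
  supplier  reorder  reorder_plus_3
7  Initech       12              15
4     Acme       55              58
6   Vertex       78              81
2   Globex       85              88
1    Umbra       98             101
filter rows where supplier in ['Globex', 'Vertex']:
  supplier  reorder  reorder_plus_3
6   Vertex       78              81
2   Globex       85              88
Taking the value at position 0, column 'reorder_plus_3' gives 81.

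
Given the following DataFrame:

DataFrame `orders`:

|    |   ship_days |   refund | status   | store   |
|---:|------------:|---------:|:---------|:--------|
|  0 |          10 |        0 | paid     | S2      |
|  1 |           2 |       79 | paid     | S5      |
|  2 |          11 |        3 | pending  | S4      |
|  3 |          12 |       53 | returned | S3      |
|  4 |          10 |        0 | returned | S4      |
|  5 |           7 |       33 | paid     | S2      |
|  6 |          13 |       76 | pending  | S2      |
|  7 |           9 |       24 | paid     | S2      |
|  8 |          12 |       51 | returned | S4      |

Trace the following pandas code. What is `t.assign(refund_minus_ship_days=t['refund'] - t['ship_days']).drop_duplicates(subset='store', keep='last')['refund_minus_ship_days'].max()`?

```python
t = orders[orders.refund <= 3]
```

-10

filter rows where refund <= 3:
   ship_days  refund    status store
0         10       0      paid    S2
2         11       3   pending    S4
4         10       0  returned    S4
add column refund_minus_ship_days = t['refund'] - t['ship_days']:
   ship_days  refund    status store  refund_minus_ship_days
0         10       0      paid    S2                     -10
2         11       3   pending    S4                      -8
4         10       0  returned    S4                     -10
drop duplicate store (keep=last):
   ship_days  refund    status store  refund_minus_ship_days
0         10       0      paid    S2                     -10
4         10       0  returned    S4                     -10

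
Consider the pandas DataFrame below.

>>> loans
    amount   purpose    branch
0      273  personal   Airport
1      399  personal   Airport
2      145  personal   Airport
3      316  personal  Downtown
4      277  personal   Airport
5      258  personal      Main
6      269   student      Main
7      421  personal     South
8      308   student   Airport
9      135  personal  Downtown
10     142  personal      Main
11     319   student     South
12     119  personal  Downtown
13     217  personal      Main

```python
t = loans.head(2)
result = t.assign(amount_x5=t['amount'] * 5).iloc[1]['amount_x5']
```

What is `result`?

1995

take first 2 rows:
   amount   purpose   branch
0     273  personal  Airport
1     399  personal  Airport
add column amount_x5 = t['amount'] * 5:
   amount   purpose   branch  amount_x5
0     273  personal  Airport       1365
1     399  personal  Airport       1995
Reading off the value at position 1, column 'amount_x5', we get 1995.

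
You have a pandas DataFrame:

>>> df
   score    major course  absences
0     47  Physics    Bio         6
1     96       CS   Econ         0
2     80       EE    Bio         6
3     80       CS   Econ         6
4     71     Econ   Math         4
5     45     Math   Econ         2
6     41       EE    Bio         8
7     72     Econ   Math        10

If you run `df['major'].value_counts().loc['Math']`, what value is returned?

value_counts of major:
major
CS         2
EE         2
Econ       2
Physics    1
Math       1
Name: count, dtype: int64
So loc['Math'] = 1.

1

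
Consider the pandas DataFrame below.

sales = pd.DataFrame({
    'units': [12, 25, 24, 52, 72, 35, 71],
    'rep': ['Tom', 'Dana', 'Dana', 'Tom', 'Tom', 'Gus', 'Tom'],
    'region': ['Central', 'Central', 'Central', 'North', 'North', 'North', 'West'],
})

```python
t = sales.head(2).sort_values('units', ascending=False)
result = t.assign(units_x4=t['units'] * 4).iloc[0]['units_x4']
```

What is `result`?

take first 2 rows:
   units   rep   region
0     12   Tom  Central
1     25  Dana  Central
sort by units descending:
   units   rep   region
1     25  Dana  Central
0     12   Tom  Central
add column units_x4 = t['units'] * 4:
   units   rep   region  units_x4
1     25  Dana  Central       100
0     12   Tom  Central        48

100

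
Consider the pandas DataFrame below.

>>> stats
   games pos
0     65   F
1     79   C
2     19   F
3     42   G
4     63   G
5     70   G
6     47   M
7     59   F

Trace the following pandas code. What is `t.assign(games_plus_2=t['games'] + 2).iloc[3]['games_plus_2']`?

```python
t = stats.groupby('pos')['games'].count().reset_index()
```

group by pos, count of games:
pos
C    1
F    3
G    3
M    1
Name: games, dtype: int64
reset_index():
  pos  games
0   C      1
1   F      3
2   G      3
3   M      1
add column games_plus_2 = t['games'] + 2:
  pos  games  games_plus_2
0   C      1             3
1   F      3             5
2   G      3             5
3   M      1             3
Finally, value at position 3, column 'games_plus_2' = 3.

3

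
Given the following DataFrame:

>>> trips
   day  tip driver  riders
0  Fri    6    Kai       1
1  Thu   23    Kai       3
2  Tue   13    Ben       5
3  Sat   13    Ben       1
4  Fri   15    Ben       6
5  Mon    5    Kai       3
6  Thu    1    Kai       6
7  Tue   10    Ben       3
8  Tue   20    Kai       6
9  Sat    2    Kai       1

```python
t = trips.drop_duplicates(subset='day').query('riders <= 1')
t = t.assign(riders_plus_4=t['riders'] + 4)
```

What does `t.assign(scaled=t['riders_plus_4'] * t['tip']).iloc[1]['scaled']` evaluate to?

drop duplicate day (keep=first):
   day  tip driver  riders
0  Fri    6    Kai       1
1  Thu   23    Kai       3
2  Tue   13    Ben       5
3  Sat   13    Ben       1
5  Mon    5    Kai       3
filter rows where riders <= 1:
   day  tip driver  riders
0  Fri    6    Kai       1
3  Sat   13    Ben       1
add column riders_plus_4 = t['riders'] + 4:
   day  tip driver  riders  riders_plus_4
0  Fri    6    Kai       1              5
3  Sat   13    Ben       1              5
add column scaled = t['riders_plus_4'] * t['tip']:
   day  tip driver  riders  riders_plus_4  scaled
0  Fri    6    Kai       1              5      30
3  Sat   13    Ben       1              5      65
So iloc[1]['scaled'] = 65.

65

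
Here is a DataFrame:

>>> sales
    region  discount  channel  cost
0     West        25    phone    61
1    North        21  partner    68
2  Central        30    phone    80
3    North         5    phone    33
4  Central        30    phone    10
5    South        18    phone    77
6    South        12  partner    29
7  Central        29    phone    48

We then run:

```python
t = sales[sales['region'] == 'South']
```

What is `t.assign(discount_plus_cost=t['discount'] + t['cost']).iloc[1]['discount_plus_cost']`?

filter rows where region == 'South':
  region  discount  channel  cost
5  South        18    phone    77
6  South        12  partner    29
add column discount_plus_cost = t['discount'] + t['cost']:
  region  discount  channel  cost  discount_plus_cost
5  South        18    phone    77                  95
6  South        12  partner    29                  41
value at position 1, column 'discount_plus_cost' → 41

41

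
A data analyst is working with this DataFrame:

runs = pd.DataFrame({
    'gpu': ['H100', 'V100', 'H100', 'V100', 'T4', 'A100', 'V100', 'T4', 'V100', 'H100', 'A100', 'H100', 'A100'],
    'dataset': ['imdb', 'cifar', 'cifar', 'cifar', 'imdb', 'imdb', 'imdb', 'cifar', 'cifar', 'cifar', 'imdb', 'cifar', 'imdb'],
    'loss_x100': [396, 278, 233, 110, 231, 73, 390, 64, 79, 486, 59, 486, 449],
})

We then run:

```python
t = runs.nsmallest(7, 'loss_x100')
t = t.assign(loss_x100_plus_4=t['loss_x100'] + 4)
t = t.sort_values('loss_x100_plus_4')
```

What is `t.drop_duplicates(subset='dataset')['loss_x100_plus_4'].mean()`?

65.5

take 7 rows with smallest loss_x100:
     gpu dataset  loss_x100
10  A100    imdb         59
7     T4   cifar         64
5   A100    imdb         73
8   V100   cifar         79
3   V100   cifar        110
4     T4    imdb        231
2   H100   cifar        233
add column loss_x100_plus_4 = t['loss_x100'] + 4:
     gpu dataset  loss_x100  loss_x100_plus_4
10  A100    imdb         59                63
7     T4   cifar         64                68
5   A100    imdb         73                77
8   V100   cifar         79                83
3   V100   cifar        110               114
4     T4    imdb        231               235
2   H100   cifar        233               237
sort by loss_x100_plus_4:
     gpu dataset  loss_x100  loss_x100_plus_4
10  A100    imdb         59                63
7     T4   cifar         64                68
5   A100    imdb         73                77
8   V100   cifar         79                83
3   V100   cifar        110               114
4     T4    imdb        231               235
2   H100   cifar        233               237
drop duplicate dataset (keep=first):
     gpu dataset  loss_x100  loss_x100_plus_4
10  A100    imdb         59                63
7     T4   cifar         64                68
The mean of column 'loss_x100_plus_4' is 65.5.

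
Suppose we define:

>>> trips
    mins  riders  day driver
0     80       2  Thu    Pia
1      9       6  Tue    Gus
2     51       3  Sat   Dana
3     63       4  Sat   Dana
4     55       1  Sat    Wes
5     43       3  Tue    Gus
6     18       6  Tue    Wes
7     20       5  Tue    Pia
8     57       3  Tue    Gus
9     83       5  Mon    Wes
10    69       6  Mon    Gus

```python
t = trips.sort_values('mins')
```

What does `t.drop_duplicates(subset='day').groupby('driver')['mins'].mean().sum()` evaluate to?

170.0

sort by mins:
    mins  riders  day driver
1      9       6  Tue    Gus
6     18       6  Tue    Wes
7     20       5  Tue    Pia
5     43       3  Tue    Gus
2     51       3  Sat   Dana
4     55       1  Sat    Wes
8     57       3  Tue    Gus
3     63       4  Sat   Dana
10    69       6  Mon    Gus
0     80       2  Thu    Pia
9     83       5  Mon    Wes
drop duplicate day (keep=first):
    mins  riders  day driver
1      9       6  Tue    Gus
2     51       3  Sat   Dana
10    69       6  Mon    Gus
0     80       2  Thu    Pia
group by driver, mean of mins:
driver
Dana    51.0
Gus     39.0
Pia     80.0
Name: mins, dtype: float64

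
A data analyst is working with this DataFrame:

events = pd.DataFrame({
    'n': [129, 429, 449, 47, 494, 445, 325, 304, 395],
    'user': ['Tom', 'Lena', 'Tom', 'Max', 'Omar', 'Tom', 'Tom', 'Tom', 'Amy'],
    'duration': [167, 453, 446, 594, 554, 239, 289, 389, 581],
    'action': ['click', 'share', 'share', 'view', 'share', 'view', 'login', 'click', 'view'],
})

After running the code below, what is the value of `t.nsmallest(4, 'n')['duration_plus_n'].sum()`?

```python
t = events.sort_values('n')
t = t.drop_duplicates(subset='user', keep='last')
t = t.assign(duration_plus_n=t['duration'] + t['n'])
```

3394

sort by n:
     n  user  duration action
3   47   Max       594   view
0  129   Tom       167  click
7  304   Tom       389  click
6  325   Tom       289  login
8  395   Amy       581   view
1  429  Lena       453  share
5  445   Tom       239   view
2  449   Tom       446  share
4  494  Omar       554  share
drop duplicate user (keep=last):
     n  user  duration action
3   47   Max       594   view
8  395   Amy       581   view
1  429  Lena       453  share
2  449   Tom       446  share
4  494  Omar       554  share
add column duration_plus_n = t['duration'] + t['n']:
     n  user  duration action  duration_plus_n
3   47   Max       594   view              641
8  395   Amy       581   view              976
1  429  Lena       453  share              882
2  449   Tom       446  share              895
4  494  Omar       554  share             1048
take 4 rows with smallest n:
     n  user  duration action  duration_plus_n
3   47   Max       594   view              641
8  395   Amy       581   view              976
1  429  Lena       453  share              882
2  449   Tom       446  share              895
Hence 3394.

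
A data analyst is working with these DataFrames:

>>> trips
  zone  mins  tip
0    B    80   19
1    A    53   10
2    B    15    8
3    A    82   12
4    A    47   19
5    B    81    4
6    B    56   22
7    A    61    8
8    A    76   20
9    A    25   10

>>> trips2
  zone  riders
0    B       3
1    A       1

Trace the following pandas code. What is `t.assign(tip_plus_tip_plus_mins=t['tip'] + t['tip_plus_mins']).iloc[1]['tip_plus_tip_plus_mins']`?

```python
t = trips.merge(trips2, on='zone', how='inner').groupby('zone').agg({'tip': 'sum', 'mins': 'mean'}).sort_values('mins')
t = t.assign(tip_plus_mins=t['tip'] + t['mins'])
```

merge on 'zone' (how='inner') → 10 rows:
  zone  mins  tip  riders
0    B    80   19       3
1    A    53   10       1
2    B    15    8       3
3    A    82   12       1
4    A    47   19       1
5    B    81    4       3
6    B    56   22       3
7    A    61    8       1
8    A    76   20       1
9    A    25   10       1
group by zone: sum(tip), mean(mins):
      tip       mins
zone                
A      79  57.333333
B      53  58.000000
sort by mins:
      tip       mins
zone                
A      79  57.333333
B      53  58.000000
add column tip_plus_mins = t['tip'] + t['mins']:
      tip       mins  tip_plus_mins
zone                               
A      79  57.333333     136.333333
B      53  58.000000     111.000000
add column tip_plus_tip_plus_mins = t['tip'] + t['tip_plus_mins']:
      tip       mins  tip_plus_mins  tip_plus_tip_plus_mins
zone                                                       
A      79  57.333333     136.333333              215.333333
B      53  58.000000     111.000000              164.000000
Hence 164.0.

164.0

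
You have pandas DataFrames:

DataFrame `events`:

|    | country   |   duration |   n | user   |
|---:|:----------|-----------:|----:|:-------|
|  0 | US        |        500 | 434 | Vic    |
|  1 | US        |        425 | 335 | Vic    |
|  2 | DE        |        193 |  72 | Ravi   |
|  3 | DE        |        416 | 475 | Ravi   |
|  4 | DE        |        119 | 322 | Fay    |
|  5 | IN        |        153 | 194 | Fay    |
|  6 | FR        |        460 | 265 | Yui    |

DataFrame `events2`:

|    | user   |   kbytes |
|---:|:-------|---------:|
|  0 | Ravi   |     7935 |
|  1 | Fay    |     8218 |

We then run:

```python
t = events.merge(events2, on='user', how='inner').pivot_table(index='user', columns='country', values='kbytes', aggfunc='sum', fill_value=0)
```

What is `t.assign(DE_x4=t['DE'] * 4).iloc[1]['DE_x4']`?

63480

merge on 'user' (how='inner') → 4 rows:
  country  duration    n  user  kbytes
0      DE       193   72  Ravi    7935
1      DE       416  475  Ravi    7935
2      DE       119  322   Fay    8218
3      IN       153  194   Fay    8218
pivot: rows=user, cols=country, sum(kbytes):
country     DE    IN
user                
Fay       8218  8218
Ravi     15870     0
add column DE_x4 = t['DE'] * 4:
country     DE    IN  DE_x4
user                       
Fay       8218  8218  32872
Ravi     15870     0  63480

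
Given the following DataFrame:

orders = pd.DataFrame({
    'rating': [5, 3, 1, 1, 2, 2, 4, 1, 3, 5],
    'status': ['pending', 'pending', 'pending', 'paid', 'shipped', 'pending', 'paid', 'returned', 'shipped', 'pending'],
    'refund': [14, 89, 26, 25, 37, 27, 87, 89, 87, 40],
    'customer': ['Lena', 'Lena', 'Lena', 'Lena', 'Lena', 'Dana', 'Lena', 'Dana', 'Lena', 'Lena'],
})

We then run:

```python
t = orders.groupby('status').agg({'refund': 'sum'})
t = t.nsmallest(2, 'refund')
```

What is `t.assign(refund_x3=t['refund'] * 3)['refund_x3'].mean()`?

301.5

group by status, sum of refund:
          refund
status          
paid         112
pending      196
returned      89
shipped      124
take 2 rows with smallest refund:
          refund
status          
returned      89
paid         112
add column refund_x3 = t['refund'] * 3:
          refund  refund_x3
status                     
returned      89        267
paid         112        336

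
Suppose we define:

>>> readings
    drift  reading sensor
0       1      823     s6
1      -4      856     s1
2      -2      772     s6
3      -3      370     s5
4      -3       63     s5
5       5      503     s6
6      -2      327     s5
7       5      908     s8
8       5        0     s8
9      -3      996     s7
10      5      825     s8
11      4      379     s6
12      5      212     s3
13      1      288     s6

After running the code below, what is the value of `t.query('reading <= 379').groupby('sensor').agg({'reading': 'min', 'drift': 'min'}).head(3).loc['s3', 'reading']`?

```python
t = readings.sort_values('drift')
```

212

sort by drift:
    drift  reading sensor
1      -4      856     s1
3      -3      370     s5
4      -3       63     s5
9      -3      996     s7
2      -2      772     s6
6      -2      327     s5
0       1      823     s6
13      1      288     s6
11      4      379     s6
5       5      503     s6
7       5      908     s8
8       5        0     s8
10      5      825     s8
12      5      212     s3
filter rows where reading <= 379:
    drift  reading sensor
3      -3      370     s5
4      -3       63     s5
6      -2      327     s5
13      1      288     s6
11      4      379     s6
8       5        0     s8
12      5      212     s3
group by sensor: min(reading), min(drift):
        reading  drift
sensor                
s3          212      5
s5           63     -3
s6          288      1
s8            0      5
take first 3 rows:
        reading  drift
sensor                
s3          212      5
s5           63     -3
s6          288      1
Hence 212.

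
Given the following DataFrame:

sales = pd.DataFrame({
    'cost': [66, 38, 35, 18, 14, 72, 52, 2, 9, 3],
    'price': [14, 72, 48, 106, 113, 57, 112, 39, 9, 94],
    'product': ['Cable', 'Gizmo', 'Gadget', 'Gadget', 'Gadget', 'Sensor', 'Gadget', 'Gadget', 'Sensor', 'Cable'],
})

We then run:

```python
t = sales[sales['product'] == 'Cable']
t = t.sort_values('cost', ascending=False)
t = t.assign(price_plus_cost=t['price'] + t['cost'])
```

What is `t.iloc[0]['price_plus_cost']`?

filter rows where product == 'Cable':
   cost  price product
0    66     14   Cable
9     3     94   Cable
sort by cost descending:
   cost  price product
0    66     14   Cable
9     3     94   Cable
add column price_plus_cost = t['price'] + t['cost']:
   cost  price product  price_plus_cost
0    66     14   Cable               80
9     3     94   Cable               97
Reading off the value at position 0, column 'price_plus_cost', we get 80.

80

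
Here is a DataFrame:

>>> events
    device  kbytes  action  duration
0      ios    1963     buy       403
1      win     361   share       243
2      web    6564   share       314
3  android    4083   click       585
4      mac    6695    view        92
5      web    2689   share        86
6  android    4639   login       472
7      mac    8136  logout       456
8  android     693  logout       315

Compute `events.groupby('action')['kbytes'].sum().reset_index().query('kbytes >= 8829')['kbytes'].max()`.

9614

group by action, sum of kbytes:
action
buy       1963
click     4083
login     4639
logout    8829
share     9614
view      6695
Name: kbytes, dtype: int64
reset_index():
   action  kbytes
0     buy    1963
1   click    4083
2   login    4639
3  logout    8829
4   share    9614
5    view    6695
filter rows where kbytes >= 8829:
   action  kbytes
3  logout    8829
4   share    9614
Hence 9614.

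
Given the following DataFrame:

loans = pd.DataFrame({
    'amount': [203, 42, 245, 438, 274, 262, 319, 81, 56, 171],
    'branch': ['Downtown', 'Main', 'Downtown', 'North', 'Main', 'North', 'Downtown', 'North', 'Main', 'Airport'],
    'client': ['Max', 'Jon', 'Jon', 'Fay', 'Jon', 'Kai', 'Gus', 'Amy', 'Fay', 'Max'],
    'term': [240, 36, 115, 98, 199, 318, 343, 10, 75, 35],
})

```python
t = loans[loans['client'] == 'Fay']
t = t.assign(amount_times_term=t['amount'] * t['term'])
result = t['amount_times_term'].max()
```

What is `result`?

42924

filter rows where client == 'Fay':
   amount branch client  term
3     438  North    Fay    98
8      56   Main    Fay    75
add column amount_times_term = t['amount'] * t['term']:
   amount branch client  term  amount_times_term
3     438  North    Fay    98              42924
8      56   Main    Fay    75               4200
Taking the max of column 'amount_times_term' gives 42924.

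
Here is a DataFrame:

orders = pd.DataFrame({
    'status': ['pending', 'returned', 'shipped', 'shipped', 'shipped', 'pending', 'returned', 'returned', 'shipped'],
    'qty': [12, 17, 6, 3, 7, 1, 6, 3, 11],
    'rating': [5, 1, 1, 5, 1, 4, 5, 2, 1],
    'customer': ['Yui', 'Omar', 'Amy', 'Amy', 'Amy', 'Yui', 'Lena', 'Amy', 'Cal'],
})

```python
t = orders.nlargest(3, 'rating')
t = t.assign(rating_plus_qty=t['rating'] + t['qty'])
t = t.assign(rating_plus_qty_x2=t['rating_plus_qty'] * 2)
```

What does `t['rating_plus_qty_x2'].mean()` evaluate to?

24.0

take 3 rows with largest rating:
     status  qty  rating customer
0   pending   12       5      Yui
3   shipped    3       5      Amy
6  returned    6       5     Lena
add column rating_plus_qty = t['rating'] + t['qty']:
     status  qty  rating customer  rating_plus_qty
0   pending   12       5      Yui               17
3   shipped    3       5      Amy                8
6  returned    6       5     Lena               11
add column rating_plus_qty_x2 = t['rating_plus_qty'] * 2:
     status  qty  rating customer  rating_plus_qty  rating_plus_qty_x2
0   pending   12       5      Yui               17                  34
3   shipped    3       5      Amy                8                  16
6  returned    6       5     Lena               11                  22
Finally, mean of column 'rating_plus_qty_x2' = 24.0.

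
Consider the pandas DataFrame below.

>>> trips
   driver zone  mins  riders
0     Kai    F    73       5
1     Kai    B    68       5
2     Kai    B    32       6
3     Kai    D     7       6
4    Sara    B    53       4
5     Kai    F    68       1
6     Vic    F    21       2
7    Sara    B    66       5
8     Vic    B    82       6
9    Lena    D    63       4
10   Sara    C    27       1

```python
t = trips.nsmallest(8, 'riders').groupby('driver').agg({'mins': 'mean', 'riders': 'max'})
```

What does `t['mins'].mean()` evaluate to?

50.5833333333

take 8 rows with smallest riders:
   driver zone  mins  riders
5     Kai    F    68       1
10   Sara    C    27       1
6     Vic    F    21       2
4    Sara    B    53       4
9    Lena    D    63       4
0     Kai    F    73       5
1     Kai    B    68       5
7    Sara    B    66       5
group by driver: mean(mins), max(riders):
             mins  riders
driver                   
Kai     69.666667       5
Lena    63.000000       4
Sara    48.666667       5
Vic     21.000000       2
The mean of column 'mins' is 50.5833333333.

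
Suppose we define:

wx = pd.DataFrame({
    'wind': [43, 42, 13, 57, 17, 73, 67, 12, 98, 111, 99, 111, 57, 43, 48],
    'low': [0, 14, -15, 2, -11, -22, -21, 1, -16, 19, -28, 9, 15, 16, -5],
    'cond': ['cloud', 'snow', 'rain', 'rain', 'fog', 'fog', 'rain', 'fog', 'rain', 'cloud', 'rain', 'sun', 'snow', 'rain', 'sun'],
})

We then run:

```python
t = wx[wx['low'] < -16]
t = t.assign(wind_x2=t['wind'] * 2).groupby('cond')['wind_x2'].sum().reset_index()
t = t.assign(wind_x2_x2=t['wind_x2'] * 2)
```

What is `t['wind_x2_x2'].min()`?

292

filter rows where low < -16:
    wind  low  cond
5     73  -22   fog
6     67  -21  rain
10    99  -28  rain
add column wind_x2 = t['wind'] * 2:
    wind  low  cond  wind_x2
5     73  -22   fog      146
6     67  -21  rain      134
10    99  -28  rain      198
group by cond, sum of wind_x2:
cond
fog     146
rain    332
Name: wind_x2, dtype: int64
reset_index():
   cond  wind_x2
0   fog      146
1  rain      332
add column wind_x2_x2 = t['wind_x2'] * 2:
   cond  wind_x2  wind_x2_x2
0   fog      146         292
1  rain      332         664
Reading off the min of column 'wind_x2_x2', we get 292.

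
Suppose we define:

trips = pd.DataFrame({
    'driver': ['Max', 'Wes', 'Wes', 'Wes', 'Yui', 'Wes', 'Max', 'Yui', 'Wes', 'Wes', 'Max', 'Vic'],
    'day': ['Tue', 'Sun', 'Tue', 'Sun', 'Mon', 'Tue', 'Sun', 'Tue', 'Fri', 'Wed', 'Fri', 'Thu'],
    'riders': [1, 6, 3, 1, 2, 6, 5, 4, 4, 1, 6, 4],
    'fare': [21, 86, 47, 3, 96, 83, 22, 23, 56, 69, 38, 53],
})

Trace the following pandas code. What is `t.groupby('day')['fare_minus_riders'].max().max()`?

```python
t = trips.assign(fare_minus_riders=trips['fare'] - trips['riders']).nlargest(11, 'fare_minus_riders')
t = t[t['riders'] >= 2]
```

add column fare_minus_riders = trips['fare'] - trips['riders']:
   driver  day  riders  fare  fare_minus_riders
0     Max  Tue       1    21                 20
1     Wes  Sun       6    86                 80
2     Wes  Tue       3    47                 44
3     Wes  Sun       1     3                  2
4     Yui  Mon       2    96                 94
5     Wes  Tue       6    83                 77
6     Max  Sun       5    22                 17
7     Yui  Tue       4    23                 19
8     Wes  Fri       4    56                 52
9     Wes  Wed       1    69                 68
10    Max  Fri       6    38                 32
11    Vic  Thu       4    53                 49
take 11 rows with largest fare_minus_riders:
   driver  day  riders  fare  fare_minus_riders
4     Yui  Mon       2    96                 94
1     Wes  Sun       6    86                 80
5     Wes  Tue       6    83                 77
9     Wes  Wed       1    69                 68
8     Wes  Fri       4    56                 52
11    Vic  Thu       4    53                 49
2     Wes  Tue       3    47                 44
10    Max  Fri       6    38                 32
0     Max  Tue       1    21                 20
7     Yui  Tue       4    23                 19
6     Max  Sun       5    22                 17
filter rows where riders >= 2:
   driver  day  riders  fare  fare_minus_riders
4     Yui  Mon       2    96                 94
1     Wes  Sun       6    86                 80
5     Wes  Tue       6    83                 77
8     Wes  Fri       4    56                 52
11    Vic  Thu       4    53                 49
2     Wes  Tue       3    47                 44
10    Max  Fri       6    38                 32
7     Yui  Tue       4    23                 19
6     Max  Sun       5    22                 17
group by day, max of fare_minus_riders:
day
Fri    52
Mon    94
Sun    80
Thu    49
Tue    77
Name: fare_minus_riders, dtype: int64

94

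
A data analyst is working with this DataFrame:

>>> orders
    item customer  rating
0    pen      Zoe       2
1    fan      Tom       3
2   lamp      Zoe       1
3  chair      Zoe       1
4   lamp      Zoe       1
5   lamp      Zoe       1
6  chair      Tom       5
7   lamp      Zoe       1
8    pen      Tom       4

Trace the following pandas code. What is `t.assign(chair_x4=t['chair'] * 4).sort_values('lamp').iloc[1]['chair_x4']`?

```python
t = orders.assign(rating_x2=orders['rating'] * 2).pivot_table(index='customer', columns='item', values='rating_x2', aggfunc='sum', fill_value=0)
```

add column rating_x2 = orders['rating'] * 2:
    item customer  rating  rating_x2
0    pen      Zoe       2          4
1    fan      Tom       3          6
2   lamp      Zoe       1          2
3  chair      Zoe       1          2
4   lamp      Zoe       1          2
5   lamp      Zoe       1          2
6  chair      Tom       5         10
7   lamp      Zoe       1          2
8    pen      Tom       4          8
pivot: rows=customer, cols=item, sum(rating_x2):
item      chair  fan  lamp  pen
customer                       
Tom          10    6     0    8
Zoe           2    0     8    4
add column chair_x4 = t['chair'] * 4:
item      chair  fan  lamp  pen  chair_x4
customer                                 
Tom          10    6     0    8        40
Zoe           2    0     8    4         8
sort by lamp:
item      chair  fan  lamp  pen  chair_x4
customer                                 
Tom          10    6     0    8        40
Zoe           2    0     8    4         8

8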